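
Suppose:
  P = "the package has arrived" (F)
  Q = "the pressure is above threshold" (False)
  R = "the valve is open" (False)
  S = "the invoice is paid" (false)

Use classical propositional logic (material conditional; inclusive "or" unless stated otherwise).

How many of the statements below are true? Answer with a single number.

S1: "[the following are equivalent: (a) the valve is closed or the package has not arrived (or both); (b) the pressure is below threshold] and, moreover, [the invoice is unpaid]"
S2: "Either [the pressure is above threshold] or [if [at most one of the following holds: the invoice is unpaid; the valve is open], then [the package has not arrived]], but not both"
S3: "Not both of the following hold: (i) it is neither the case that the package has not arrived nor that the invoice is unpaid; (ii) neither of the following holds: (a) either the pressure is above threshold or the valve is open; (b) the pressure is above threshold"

3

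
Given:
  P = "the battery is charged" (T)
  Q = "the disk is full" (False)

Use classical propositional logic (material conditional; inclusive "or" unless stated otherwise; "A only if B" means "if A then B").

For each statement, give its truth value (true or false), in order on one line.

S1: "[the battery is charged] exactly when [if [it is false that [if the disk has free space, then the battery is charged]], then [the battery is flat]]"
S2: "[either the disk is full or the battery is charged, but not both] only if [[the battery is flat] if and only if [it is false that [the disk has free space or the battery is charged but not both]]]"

S1: In symbols: P ↔ (¬(¬Q → P) → ¬P)

¬Q = ¬F = T
¬Q → P = T → T = T
¬(¬Q → P) = ¬T = F
¬P = ¬T = F
¬(¬Q → P) → ¬P = F → F = T
P ↔ (¬(¬Q → P) → ¬P) = T ↔ T = T
So S1 is true.

S2: In symbols: (Q ⊕ P) → (¬P ↔ ¬(¬Q ⊕ P))

Q ⊕ P = F ⊕ T = T
¬P = ¬T = F
¬Q = ¬F = T
¬Q ⊕ P = T ⊕ T = F
¬(¬Q ⊕ P) = ¬F = T
¬P ↔ ¬(¬Q ⊕ P) = F ↔ T = F
(Q ⊕ P) → (¬P ↔ ¬(¬Q ⊕ P)) = T → F = F
Thus S2 is false.

S1 True, S2 False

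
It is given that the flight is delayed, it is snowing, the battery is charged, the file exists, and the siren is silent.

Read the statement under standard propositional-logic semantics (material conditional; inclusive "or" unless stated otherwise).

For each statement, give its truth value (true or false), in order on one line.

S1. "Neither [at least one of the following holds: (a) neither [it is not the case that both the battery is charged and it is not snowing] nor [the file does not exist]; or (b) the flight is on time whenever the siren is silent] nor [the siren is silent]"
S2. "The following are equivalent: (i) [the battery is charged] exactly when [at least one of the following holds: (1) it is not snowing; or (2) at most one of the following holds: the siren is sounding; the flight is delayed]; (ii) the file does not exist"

Let R = "the battery is charged" (True), Q = "it is snowing" (True), S = "the file exists" (True), U = "the siren is sounding" (False), P = "the flight is delayed" (True).

S1: Parsed as (((R nand not Q) nor not S) or (not U -> not P)) nor not U

not Q = not True = False
R nand not Q = True nand False = True
not S = not True = False
(R nand not Q) nor not S = True nor False = False
not U = not False = True
not P = not True = False
not U -> not P = True -> False = False
((R nand not Q) nor not S) or (not U -> not P) = False or False = False
not U = not False = True
(((R nand not Q) nor not S) or (not U -> not P)) nor not U = False nor True = False
So S1 is false.

S2: Parsed as (R iff (not Q or (U nand P))) iff not S

not Q = not True = False
U nand P = False nand True = True
not Q or (U nand P) = False or True = True
R iff (not Q or (U nand P)) = True iff True = True
not S = not True = False
(R iff (not Q or (U nand P))) iff not S = True iff False = False
So S2 is false.

S1 False / S2 False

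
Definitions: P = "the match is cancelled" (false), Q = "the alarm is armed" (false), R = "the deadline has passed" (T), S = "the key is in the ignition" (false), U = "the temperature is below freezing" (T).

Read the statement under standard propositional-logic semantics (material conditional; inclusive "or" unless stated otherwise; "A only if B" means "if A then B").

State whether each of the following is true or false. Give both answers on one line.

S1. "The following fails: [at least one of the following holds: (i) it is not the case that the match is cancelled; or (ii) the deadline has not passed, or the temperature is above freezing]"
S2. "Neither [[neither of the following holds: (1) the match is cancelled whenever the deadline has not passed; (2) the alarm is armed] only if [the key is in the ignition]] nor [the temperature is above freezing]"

S1: Formalization: ¬(¬P ∨ (¬R ∨ ¬U))

¬P = ¬F = T
¬R = ¬T = F
¬U = ¬T = F
¬R ∨ ¬U = F ∨ F = F
¬P ∨ (¬R ∨ ¬U) = T ∨ F = T
¬(¬P ∨ (¬R ∨ ¬U)) = ¬T = F
So S1 is false.

S2: Formalization: (((¬R → P) ↓ Q) → S) ↓ ¬U

¬R = ¬T = F
¬R → P = F → F = T
(¬R → P) ↓ Q = T ↓ F = F
((¬R → P) ↓ Q) → S = F → F = T
¬U = ¬T = F
(((¬R → P) ↓ Q) → S) ↓ ¬U = T ↓ F = F
Hence S2 is false.

S1 False / S2 False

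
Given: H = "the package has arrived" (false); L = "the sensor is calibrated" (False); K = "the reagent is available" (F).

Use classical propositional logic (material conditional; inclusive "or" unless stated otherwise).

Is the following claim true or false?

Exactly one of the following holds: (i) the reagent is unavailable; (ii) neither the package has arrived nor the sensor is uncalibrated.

True

In symbols: ~K xor (H nor ~L)

~K = ~F = T
~L = ~F = T
H nor ~L = F nor T = F
~K xor (H nor ~L) = T xor F = T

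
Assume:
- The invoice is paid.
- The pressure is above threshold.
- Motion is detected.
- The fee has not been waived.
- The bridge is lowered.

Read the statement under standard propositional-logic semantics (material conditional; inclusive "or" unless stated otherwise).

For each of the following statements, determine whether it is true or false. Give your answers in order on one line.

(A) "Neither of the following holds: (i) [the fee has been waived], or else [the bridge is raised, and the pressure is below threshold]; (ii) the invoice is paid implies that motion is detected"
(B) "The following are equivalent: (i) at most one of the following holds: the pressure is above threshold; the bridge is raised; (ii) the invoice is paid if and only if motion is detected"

Let S = "the fee has been waived" (F), U = "the bridge is raised" (F), Q = "the pressure is above threshold" (T), P = "the invoice is paid" (T), R = "motion is detected" (T).

(A): This is (S | (U & ~Q)) nor (P -> R).

~Q = ~T = F
U & ~Q = F & F = F
S | (U & ~Q) = F | F = F
P -> R = T -> T = T
(S | (U & ~Q)) nor (P -> R) = F nor T = F
So (A) is false.

(B): In symbols: (Q nand U) <-> (P <-> R)

Q nand U = T nand F = T
P <-> R = T <-> T = T
(Q nand U) <-> (P <-> R) = T <-> T = T
Hence (B) is true.

(A) False; (B) True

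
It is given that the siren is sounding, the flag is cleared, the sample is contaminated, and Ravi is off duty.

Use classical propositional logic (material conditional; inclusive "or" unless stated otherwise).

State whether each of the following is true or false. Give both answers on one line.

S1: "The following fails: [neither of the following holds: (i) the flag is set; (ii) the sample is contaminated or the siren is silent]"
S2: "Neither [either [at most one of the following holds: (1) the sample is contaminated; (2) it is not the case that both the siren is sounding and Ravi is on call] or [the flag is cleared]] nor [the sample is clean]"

S1 True; S2 False

Let Q = "the flag is set" (F), R = "the sample is contaminated" (T), P = "the siren is sounding" (T), S = "Ravi is on call" (F).

S1: This is ¬(Q ↓ (R ∨ ¬P)).

¬P = ¬T = F
R ∨ ¬P = T ∨ F = T
Q ↓ (R ∨ ¬P) = F ↓ T = F
¬(Q ↓ (R ∨ ¬P)) = ¬F = T
Thus S1 is true.

S2: Formalization: ((R ↑ (P ↑ S)) ∨ ¬Q) ↓ ¬R

P ↑ S = T ↑ F = T
R ↑ (P ↑ S) = T ↑ T = F
¬Q = ¬F = T
(R ↑ (P ↑ S)) ∨ ¬Q = F ∨ T = T
¬R = ¬T = F
((R ↑ (P ↑ S)) ∨ ¬Q) ↓ ¬R = T ↓ F = F
Thus S2 is false.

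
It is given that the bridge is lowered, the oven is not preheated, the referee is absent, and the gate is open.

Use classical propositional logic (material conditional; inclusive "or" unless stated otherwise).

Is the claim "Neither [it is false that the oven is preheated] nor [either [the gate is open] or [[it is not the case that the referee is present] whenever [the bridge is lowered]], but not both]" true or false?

false

Let Q = "the oven is preheated" (False), S = "the gate is open" (True), P = "the bridge is raised" (False), R = "the referee is present" (False).
Parsed as not Q nor (S xor (not P -> not R))

not Q = not False = True
not P = not False = True
not R = not False = True
not P -> not R = True -> True = True
S xor (not P -> not R) = True xor True = False
not Q nor (S xor (not P -> not R)) = True nor False = False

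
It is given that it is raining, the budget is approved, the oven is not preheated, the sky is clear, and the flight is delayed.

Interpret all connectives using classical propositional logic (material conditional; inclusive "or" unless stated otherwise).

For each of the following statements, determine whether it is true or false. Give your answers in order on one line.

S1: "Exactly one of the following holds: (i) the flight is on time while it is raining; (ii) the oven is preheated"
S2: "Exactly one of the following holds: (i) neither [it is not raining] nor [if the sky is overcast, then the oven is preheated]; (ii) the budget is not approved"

Let U = "the flight is delayed" (T), G = "it is raining" (T), M = "the oven is preheated" (F), D = "the sky is overcast" (F), K = "the budget is approved" (T).

S1: In symbols: (~U & G) xor M

~U = ~T = F
~U & G = F & T = F
(~U & G) xor M = F xor F = F
So S1 is false.

S2: In symbols: (~G nor (D -> M)) xor ~K

~G = ~T = F
D -> M = F -> F = T
~G nor (D -> M) = F nor T = F
~K = ~T = F
(~G nor (D -> M)) xor ~K = F xor F = F
Hence S2 is false.

S1 False, S2 False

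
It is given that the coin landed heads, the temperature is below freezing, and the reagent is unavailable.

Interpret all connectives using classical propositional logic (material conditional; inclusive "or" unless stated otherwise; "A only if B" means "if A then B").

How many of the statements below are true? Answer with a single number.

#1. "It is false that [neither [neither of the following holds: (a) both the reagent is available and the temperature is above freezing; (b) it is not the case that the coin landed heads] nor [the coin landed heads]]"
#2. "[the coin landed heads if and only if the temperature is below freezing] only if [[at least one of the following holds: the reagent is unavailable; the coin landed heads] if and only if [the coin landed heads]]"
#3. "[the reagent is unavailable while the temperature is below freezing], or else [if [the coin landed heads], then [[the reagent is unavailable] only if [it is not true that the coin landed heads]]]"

Let R = "the reagent is available" (F), Q = "the temperature is below freezing" (T), P = "the coin landed heads" (T).

#1: Formalization: ¬(((R ∧ ¬Q) ↓ ¬P) ↓ P)

¬Q = ¬T = F
R ∧ ¬Q = F ∧ F = F
¬P = ¬T = F
(R ∧ ¬Q) ↓ ¬P = F ↓ F = T
((R ∧ ¬Q) ↓ ¬P) ↓ P = T ↓ T = F
¬(((R ∧ ¬Q) ↓ ¬P) ↓ P) = ¬F = T
So #1 is true.

#2: Parsed as (P ↔ Q) → ((¬R ∨ P) ↔ P)

P ↔ Q = T ↔ T = T
¬R = ¬F = T
¬R ∨ P = T ∨ T = T
(¬R ∨ P) ↔ P = T ↔ T = T
(P ↔ Q) → ((¬R ∨ P) ↔ P) = T → T = T
Thus #2 is true.

#3: Parsed as (¬R ∧ Q) ∨ (P → (¬R → ¬P))

¬R = ¬F = T
¬R ∧ Q = T ∧ T = T
¬R = ¬F = T
¬P = ¬T = F
¬R → ¬P = T → F = F
P → (¬R → ¬P) = T → F = F
(¬R ∧ Q) ∨ (P → (¬R → ¬P)) = T ∨ F = T
Hence #3 is true.

True statements: 3.

3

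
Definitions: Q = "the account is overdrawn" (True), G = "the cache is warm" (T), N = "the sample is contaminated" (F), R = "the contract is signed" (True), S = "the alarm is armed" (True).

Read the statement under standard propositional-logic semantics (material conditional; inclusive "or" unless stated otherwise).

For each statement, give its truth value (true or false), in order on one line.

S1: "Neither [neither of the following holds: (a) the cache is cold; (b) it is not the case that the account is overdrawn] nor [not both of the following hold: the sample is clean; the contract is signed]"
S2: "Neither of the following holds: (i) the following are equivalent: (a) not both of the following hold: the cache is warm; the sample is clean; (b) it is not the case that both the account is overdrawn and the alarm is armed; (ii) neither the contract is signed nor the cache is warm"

S1: Parsed as (¬G ↓ ¬Q) ↓ (¬N ↑ R)

¬G = ¬T = F
¬Q = ¬T = F
¬G ↓ ¬Q = F ↓ F = T
¬N = ¬F = T
¬N ↑ R = T ↑ T = F
(¬G ↓ ¬Q) ↓ (¬N ↑ R) = T ↓ F = F
So S1 is false.

S2: Parsed as ((G ↑ ¬N) ↔ (Q ↑ S)) ↓ (R ↓ G)

¬N = ¬F = T
G ↑ ¬N = T ↑ T = F
Q ↑ S = T ↑ T = F
(G ↑ ¬N) ↔ (Q ↑ S) = F ↔ F = T
R ↓ G = T ↓ T = F
((G ↑ ¬N) ↔ (Q ↑ S)) ↓ (R ↓ G) = T ↓ F = F
Thus S2 is false.

S1 False, S2 False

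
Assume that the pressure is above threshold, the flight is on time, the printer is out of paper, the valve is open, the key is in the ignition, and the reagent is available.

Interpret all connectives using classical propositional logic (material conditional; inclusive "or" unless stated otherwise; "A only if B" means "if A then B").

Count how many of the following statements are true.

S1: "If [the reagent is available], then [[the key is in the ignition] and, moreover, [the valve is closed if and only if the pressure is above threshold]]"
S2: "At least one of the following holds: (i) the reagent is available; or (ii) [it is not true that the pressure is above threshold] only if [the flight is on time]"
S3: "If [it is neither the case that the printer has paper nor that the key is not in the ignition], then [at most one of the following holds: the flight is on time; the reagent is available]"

1

Let W = "the reagent is available" (T), U = "the key is in the ignition" (T), K = "the valve is open" (T), R = "the pressure is above threshold" (T), N = "the flight is delayed" (F), V = "the printer has paper" (F).

S1: In symbols: W → (U ∧ (¬K ↔ R))

¬K = ¬T = F
¬K ↔ R = F ↔ T = F
U ∧ (¬K ↔ R) = T ∧ F = F
W → (U ∧ (¬K ↔ R)) = T → F = F
Thus S1 is false.

S2: In symbols: W ∨ (¬R → ¬N)

¬R = ¬T = F
¬N = ¬F = T
¬R → ¬N = F → T = T
W ∨ (¬R → ¬N) = T ∨ T = T
Thus S2 is true.

S3: In symbols: (V ↓ ¬U) → (¬N ↑ W)

¬U = ¬T = F
V ↓ ¬U = F ↓ F = T
¬N = ¬F = T
¬N ↑ W = T ↑ T = F
(V ↓ ¬U) → (¬N ↑ W) = T → F = F
Thus S3 is false.

1 of the 3 statements is true.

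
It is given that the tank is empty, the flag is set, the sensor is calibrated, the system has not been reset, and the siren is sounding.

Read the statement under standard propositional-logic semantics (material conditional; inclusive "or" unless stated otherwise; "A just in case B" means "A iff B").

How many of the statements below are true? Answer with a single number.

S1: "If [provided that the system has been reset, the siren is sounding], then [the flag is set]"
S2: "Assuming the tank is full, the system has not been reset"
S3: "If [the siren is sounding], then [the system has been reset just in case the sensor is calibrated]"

Let R = "the system has been reset" (False), V = "the siren is sounding" (True), K = "the flag is set" (True), L = "the tank is full" (False), H = "the sensor is calibrated" (True).

S1: Formalization: (R -> V) -> K

R -> V = False -> True = True
(R -> V) -> K = True -> True = True
Thus S1 is true.

S2: Parsed as L -> not R

not R = not False = True
L -> not R = False -> True = True
Thus S2 is true.

S3: Parsed as V -> (R iff H)

R iff H = False iff True = False
V -> (R iff H) = True -> False = False
Hence S3 is false.

True statements: 2 (S1, S2).

2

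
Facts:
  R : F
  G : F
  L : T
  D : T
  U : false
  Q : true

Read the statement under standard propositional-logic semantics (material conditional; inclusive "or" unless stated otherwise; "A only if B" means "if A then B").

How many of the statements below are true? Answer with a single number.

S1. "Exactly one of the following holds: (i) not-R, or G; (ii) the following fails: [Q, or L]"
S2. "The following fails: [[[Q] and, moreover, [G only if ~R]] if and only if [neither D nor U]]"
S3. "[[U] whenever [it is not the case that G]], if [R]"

S1: Parsed as (¬R ∨ G) ⊕ ¬(Q ∨ L)

¬R = ¬F = T
¬R ∨ G = T ∨ F = T
Q ∨ L = T ∨ T = T
¬(Q ∨ L) = ¬T = F
(¬R ∨ G) ⊕ ¬(Q ∨ L) = T ⊕ F = T
So S1 is true.

S2: Parsed as ¬((Q ∧ (G → ¬R)) ↔ (D ↓ U))

¬R = ¬F = T
G → ¬R = F → T = T
Q ∧ (G → ¬R) = T ∧ T = T
D ↓ U = T ↓ F = F
(Q ∧ (G → ¬R)) ↔ (D ↓ U) = T ↔ F = F
¬((Q ∧ (G → ¬R)) ↔ (D ↓ U)) = ¬F = T
Hence S2 is true.

S3: Formalization: R → (¬G → U)

¬G = ¬F = T
¬G → U = T → F = F
R → (¬G → U) = F → F = T
Thus S3 is true.

True statements: 3 (S1, S2, S3).

3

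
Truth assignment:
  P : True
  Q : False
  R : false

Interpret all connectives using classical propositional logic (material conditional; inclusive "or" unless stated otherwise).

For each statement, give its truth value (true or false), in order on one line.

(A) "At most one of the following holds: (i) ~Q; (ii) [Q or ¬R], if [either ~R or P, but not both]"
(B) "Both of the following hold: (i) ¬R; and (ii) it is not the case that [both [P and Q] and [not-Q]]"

(A): This is not Q nand ((not R xor P) -> (Q or not R)).

not Q = not False = True
not R = not False = True
not R xor P = True xor True = False
not R = not False = True
Q or not R = False or True = True
(not R xor P) -> (Q or not R) = False -> True = True
not Q nand ((not R xor P) -> (Q or not R)) = True nand True = False
Thus (A) is false.

(B): This is not R and not ((P and Q) and not Q).

not R = not False = True
P and Q = True and False = False
not Q = not False = True
(P and Q) and not Q = False and True = False
not ((P and Q) and not Q) = not False = True
not R and not ((P and Q) and not Q) = True and True = True
So (B) is true.

(A) False / (B) True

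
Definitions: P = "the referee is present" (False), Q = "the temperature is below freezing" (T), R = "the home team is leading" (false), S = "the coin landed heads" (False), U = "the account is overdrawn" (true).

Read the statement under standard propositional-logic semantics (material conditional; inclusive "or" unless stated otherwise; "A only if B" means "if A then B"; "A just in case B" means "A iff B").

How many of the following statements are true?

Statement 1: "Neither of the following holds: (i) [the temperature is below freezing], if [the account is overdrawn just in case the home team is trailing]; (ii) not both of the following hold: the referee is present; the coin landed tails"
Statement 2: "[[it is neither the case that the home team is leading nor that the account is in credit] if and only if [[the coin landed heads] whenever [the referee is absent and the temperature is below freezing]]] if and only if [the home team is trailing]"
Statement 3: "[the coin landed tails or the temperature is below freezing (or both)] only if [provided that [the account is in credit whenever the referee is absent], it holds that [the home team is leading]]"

Statement 1: This is ((U <-> ~R) -> Q) nor (P nand ~S).

~R = ~F = T
U <-> ~R = T <-> T = T
(U <-> ~R) -> Q = T -> T = T
~S = ~F = T
P nand ~S = F nand T = T
((U <-> ~R) -> Q) nor (P nand ~S) = T nor T = F
Thus Statement 1 is false.

Statement 2: Formalization: ((R nor ~U) <-> ((~P & Q) -> S)) <-> ~R

~U = ~T = F
R nor ~U = F nor F = T
~P = ~F = T
~P & Q = T & T = T
(~P & Q) -> S = T -> F = F
(R nor ~U) <-> ((~P & Q) -> S) = T <-> F = F
~R = ~F = T
((R nor ~U) <-> ((~P & Q) -> S)) <-> ~R = F <-> T = F
So Statement 2 is false.

Statement 3: This is (~S | Q) -> ((~P -> ~U) -> R).

~S = ~F = T
~S | Q = T | T = T
~P = ~F = T
~U = ~T = F
~P -> ~U = T -> F = F
(~P -> ~U) -> R = F -> F = T
(~S | Q) -> ((~P -> ~U) -> R) = T -> T = T
Thus Statement 3 is true.

True statements: 1 (Statement 3).

1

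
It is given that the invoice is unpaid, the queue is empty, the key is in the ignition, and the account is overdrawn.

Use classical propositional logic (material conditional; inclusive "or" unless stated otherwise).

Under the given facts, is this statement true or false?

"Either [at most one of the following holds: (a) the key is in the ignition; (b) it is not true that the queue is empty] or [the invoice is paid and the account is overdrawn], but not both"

True.

Let R = "the key is in the ignition" (True), Q = "the queue is empty" (True), P = "the invoice is paid" (False), S = "the account is overdrawn" (True).
This is (R nand not Q) xor (P and S).

not Q = not True = False
R nand not Q = True nand False = True
P and S = False and True = False
(R nand not Q) xor (P and S) = True xor False = True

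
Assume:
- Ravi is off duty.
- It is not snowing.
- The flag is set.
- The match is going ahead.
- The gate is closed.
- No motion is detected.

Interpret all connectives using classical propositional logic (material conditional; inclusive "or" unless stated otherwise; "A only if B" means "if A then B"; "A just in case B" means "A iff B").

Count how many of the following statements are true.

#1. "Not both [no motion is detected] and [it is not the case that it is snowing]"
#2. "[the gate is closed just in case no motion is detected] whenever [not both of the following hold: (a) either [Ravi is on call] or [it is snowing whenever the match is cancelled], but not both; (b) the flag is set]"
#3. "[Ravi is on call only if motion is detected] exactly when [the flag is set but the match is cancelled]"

Let V = "motion is detected" (F), Q = "it is snowing" (F), P = "Ravi is on call" (F), S = "the match is cancelled" (F), R = "the flag is set" (T), U = "the gate is open" (F).

#1: Formalization: ¬V ↑ ¬Q

¬V = ¬F = T
¬Q = ¬F = T
¬V ↑ ¬Q = T ↑ T = F
Thus #1 is false.

#2: This is ((P ⊕ (S → Q)) ↑ R) → (¬U ↔ ¬V).

S → Q = F → F = T
P ⊕ (S → Q) = F ⊕ T = T
(P ⊕ (S → Q)) ↑ R = T ↑ T = F
¬U = ¬F = T
¬V = ¬F = T
¬U ↔ ¬V = T ↔ T = T
((P ⊕ (S → Q)) ↑ R) → (¬U ↔ ¬V) = F → T = T
So #2 is true.

#3: Parsed as (P → V) ↔ (R ∧ S)

P → V = F → F = T
R ∧ S = T ∧ F = F
(P → V) ↔ (R ∧ S) = T ↔ F = F
Thus #3 is false.

True statements: 1 (#2).

1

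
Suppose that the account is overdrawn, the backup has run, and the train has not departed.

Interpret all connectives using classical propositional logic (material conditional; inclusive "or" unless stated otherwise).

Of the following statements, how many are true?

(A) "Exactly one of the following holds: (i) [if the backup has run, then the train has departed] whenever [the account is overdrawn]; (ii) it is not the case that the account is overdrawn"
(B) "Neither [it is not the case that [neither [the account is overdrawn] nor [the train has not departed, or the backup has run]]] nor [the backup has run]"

0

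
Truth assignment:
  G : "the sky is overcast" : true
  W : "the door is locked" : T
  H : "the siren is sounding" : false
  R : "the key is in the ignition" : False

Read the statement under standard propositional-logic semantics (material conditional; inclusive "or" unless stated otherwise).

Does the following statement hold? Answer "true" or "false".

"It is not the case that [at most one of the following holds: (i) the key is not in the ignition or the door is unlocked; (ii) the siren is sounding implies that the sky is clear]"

Values: R=False, W=True, H=False, G=True.
In symbols: not ((not R or not W) nand (H -> not G))

not R = not False = True
not W = not True = False
not R or not W = True or False = True
not G = not True = False
H -> not G = False -> False = True
(not R or not W) nand (H -> not G) = True nand True = False
not ((not R or not W) nand (H -> not G)) = not False = True

True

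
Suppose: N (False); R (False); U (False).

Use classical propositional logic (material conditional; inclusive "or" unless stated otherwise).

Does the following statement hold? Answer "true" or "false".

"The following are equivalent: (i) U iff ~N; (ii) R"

Values: U=F, N=F, R=F.
Formalization: (U <-> ~N) <-> R

~N = ~F = T
U <-> ~N = F <-> T = F
(U <-> ~N) <-> R = F <-> F = T

true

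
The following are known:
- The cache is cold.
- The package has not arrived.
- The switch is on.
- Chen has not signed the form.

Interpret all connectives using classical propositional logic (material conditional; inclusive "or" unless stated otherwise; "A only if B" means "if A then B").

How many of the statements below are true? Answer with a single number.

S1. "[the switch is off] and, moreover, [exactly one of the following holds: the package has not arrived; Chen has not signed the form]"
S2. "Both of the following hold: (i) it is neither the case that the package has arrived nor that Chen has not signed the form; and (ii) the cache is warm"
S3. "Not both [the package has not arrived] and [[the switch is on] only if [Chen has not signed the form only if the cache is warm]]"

1

Let L = "the switch is on" (T), P = "the package has arrived" (F), S = "Chen has signed the form" (F), N = "the cache is warm" (F).

S1: Formalization: ~L & (~P xor ~S)

~L = ~T = F
~P = ~F = T
~S = ~F = T
~P xor ~S = T xor T = F
~L & (~P xor ~S) = F & F = F
Hence S1 is false.

S2: This is (P nor ~S) & N.

~S = ~F = T
P nor ~S = F nor T = F
(P nor ~S) & N = F & F = F
So S2 is false.

S3: Parsed as ~P nand (L -> (~S -> N))

~P = ~F = T
~S = ~F = T
~S -> N = T -> F = F
L -> (~S -> N) = T -> F = F
~P nand (L -> (~S -> N)) = T nand F = T
So S3 is true.

True statements: 1 (S3).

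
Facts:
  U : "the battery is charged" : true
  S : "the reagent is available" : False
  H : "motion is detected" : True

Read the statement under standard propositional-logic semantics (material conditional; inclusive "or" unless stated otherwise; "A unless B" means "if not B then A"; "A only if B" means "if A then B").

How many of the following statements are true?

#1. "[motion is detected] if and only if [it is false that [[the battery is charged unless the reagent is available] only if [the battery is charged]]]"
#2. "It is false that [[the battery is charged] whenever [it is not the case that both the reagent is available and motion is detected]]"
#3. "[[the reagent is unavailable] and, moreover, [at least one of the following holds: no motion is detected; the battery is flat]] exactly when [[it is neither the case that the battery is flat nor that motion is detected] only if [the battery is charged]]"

0

#1: Formalization: H <-> ~((U | S) -> U)

U | S = T | F = T
(U | S) -> U = T -> T = T
~((U | S) -> U) = ~T = F
H <-> ~((U | S) -> U) = T <-> F = F
Hence #1 is false.

#2: This is ~((S nand H) -> U).

S nand H = F nand T = T
(S nand H) -> U = T -> T = T
~((S nand H) -> U) = ~T = F
Thus #2 is false.

#3: This is (~S & (~H | ~U)) <-> ((~U nor H) -> U).

~S = ~F = T
~H = ~T = F
~U = ~T = F
~H | ~U = F | F = F
~S & (~H | ~U) = T & F = F
~U = ~T = F
~U nor H = F nor T = F
(~U nor H) -> U = F -> T = T
(~S & (~H | ~U)) <-> ((~U nor H) -> U) = F <-> T = F
Hence #3 is false.

Count: 0.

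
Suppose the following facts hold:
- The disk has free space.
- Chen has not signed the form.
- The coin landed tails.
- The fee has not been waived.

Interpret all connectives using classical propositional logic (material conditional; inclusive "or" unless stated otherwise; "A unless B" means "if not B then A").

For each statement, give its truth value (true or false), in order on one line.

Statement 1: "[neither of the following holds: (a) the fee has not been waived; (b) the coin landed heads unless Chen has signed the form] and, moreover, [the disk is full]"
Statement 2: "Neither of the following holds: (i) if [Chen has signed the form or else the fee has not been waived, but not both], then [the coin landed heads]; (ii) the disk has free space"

Let S = "the fee has been waived" (False), R = "the coin landed heads" (False), Q = "Chen has signed the form" (False), P = "the disk is full" (False).

Statement 1: Parsed as (not S nor (R or Q)) and P

not S = not False = True
R or Q = False or False = False
not S nor (R or Q) = True nor False = False
(not S nor (R or Q)) and P = False and False = False
So Statement 1 is false.

Statement 2: In symbols: ((Q xor not S) -> R) nor not P

not S = not False = True
Q xor not S = False xor True = True
(Q xor not S) -> R = True -> False = False
not P = not False = True
((Q xor not S) -> R) nor not P = False nor True = False
Hence Statement 2 is false.

Statement 1 false; Statement 2 false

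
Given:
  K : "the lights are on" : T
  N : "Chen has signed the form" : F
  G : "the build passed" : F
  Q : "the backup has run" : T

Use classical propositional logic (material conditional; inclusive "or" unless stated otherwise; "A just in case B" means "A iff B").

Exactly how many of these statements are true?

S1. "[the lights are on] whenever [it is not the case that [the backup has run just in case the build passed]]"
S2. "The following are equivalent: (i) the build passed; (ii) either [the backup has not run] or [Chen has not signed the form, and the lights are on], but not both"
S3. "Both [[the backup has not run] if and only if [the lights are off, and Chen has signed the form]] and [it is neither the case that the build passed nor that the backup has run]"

1

S1: Parsed as ¬(Q ↔ G) → K

Q ↔ G = T ↔ F = F
¬(Q ↔ G) = ¬F = T
¬(Q ↔ G) → K = T → T = T
So S1 is true.

S2: Formalization: G ↔ (¬Q ⊕ (¬N ∧ K))

¬Q = ¬T = F
¬N = ¬F = T
¬N ∧ K = T ∧ T = T
¬Q ⊕ (¬N ∧ K) = F ⊕ T = T
G ↔ (¬Q ⊕ (¬N ∧ K)) = F ↔ T = F
So S2 is false.

S3: In symbols: (¬Q ↔ (¬K ∧ N)) ∧ (G ↓ Q)

¬Q = ¬T = F
¬K = ¬T = F
¬K ∧ N = F ∧ F = F
¬Q ↔ (¬K ∧ N) = F ↔ F = T
G ↓ Q = F ↓ T = F
(¬Q ↔ (¬K ∧ N)) ∧ (G ↓ Q) = T ∧ F = F
Thus S3 is false.

Count: 1.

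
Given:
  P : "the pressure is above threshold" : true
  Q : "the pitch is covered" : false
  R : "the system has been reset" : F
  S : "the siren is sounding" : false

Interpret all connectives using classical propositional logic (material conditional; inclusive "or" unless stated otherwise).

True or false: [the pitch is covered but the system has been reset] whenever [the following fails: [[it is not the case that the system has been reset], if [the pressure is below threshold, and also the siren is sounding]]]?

True

Values: P=T, S=F, R=F, Q=F.
Formalization: ¬((¬P ∧ S) → ¬R) → (Q ∧ R)

¬P = ¬T = F
¬P ∧ S = F ∧ F = F
¬R = ¬F = T
(¬P ∧ S) → ¬R = F → T = T
¬((¬P ∧ S) → ¬R) = ¬T = F
Q ∧ R = F ∧ F = F
¬((¬P ∧ S) → ¬R) → (Q ∧ R) = F → F = T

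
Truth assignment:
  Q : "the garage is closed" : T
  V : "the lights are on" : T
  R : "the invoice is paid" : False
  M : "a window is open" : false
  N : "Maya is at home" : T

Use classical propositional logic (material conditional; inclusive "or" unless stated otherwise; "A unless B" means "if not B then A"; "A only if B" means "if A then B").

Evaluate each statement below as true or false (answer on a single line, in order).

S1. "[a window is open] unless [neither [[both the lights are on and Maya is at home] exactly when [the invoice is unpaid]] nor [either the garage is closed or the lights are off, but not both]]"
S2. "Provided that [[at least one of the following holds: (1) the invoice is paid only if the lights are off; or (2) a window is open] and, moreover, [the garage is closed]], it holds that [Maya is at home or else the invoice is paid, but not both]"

S1: In symbols: M ∨ (((V ∧ N) ↔ ¬R) ↓ (Q ⊕ ¬V))

V ∧ N = T ∧ T = T
¬R = ¬F = T
(V ∧ N) ↔ ¬R = T ↔ T = T
¬V = ¬T = F
Q ⊕ ¬V = T ⊕ F = T
((V ∧ N) ↔ ¬R) ↓ (Q ⊕ ¬V) = T ↓ T = F
M ∨ (((V ∧ N) ↔ ¬R) ↓ (Q ⊕ ¬V)) = F ∨ F = F
Hence S1 is false.

S2: This is (((R → ¬V) ∨ M) ∧ Q) → (N ⊕ R).

¬V = ¬T = F
R → ¬V = F → F = T
(R → ¬V) ∨ M = T ∨ F = T
((R → ¬V) ∨ M) ∧ Q = T ∧ T = T
N ⊕ R = T ⊕ F = T
(((R → ¬V) ∨ M) ∧ Q) → (N ⊕ R) = T → T = T
So S2 is true.

S1 F; S2 T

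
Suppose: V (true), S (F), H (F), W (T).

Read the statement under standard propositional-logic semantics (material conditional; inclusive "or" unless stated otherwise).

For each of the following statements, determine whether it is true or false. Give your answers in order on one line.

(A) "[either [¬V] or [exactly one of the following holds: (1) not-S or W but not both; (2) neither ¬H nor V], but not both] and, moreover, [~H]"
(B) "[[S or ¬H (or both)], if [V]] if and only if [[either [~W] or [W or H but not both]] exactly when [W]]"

(A) False; (B) True

(A): Formalization: (not V xor ((not S xor W) xor (not H nor V))) and not H

not V = not True = False
not S = not False = True
not S xor W = True xor True = False
not H = not False = True
not H nor V = True nor True = False
(not S xor W) xor (not H nor V) = False xor False = False
not V xor ((not S xor W) xor (not H nor V)) = False xor False = False
not H = not False = True
(not V xor ((not S xor W) xor (not H nor V))) and not H = False and True = False
Hence (A) is false.

(B): In symbols: (V -> (S or not H)) iff ((not W or (W xor H)) iff W)

not H = not False = True
S or not H = False or True = True
V -> (S or not H) = True -> True = True
not W = not True = False
W xor H = True xor False = True
not W or (W xor H) = False or True = True
(not W or (W xor H)) iff W = True iff True = True
(V -> (S or not H)) iff ((not W or (W xor H)) iff W) = True iff True = True
Hence (B) is true.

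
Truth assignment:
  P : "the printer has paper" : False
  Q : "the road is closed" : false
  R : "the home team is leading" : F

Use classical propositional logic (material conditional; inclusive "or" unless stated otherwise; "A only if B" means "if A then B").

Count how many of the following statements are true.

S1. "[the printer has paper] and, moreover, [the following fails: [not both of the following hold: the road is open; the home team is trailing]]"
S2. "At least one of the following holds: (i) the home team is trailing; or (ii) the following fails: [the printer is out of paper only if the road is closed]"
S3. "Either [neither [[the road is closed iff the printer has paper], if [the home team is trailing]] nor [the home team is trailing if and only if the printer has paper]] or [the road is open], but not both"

S1: Formalization: P & ~(~Q nand ~R)

~Q = ~F = T
~R = ~F = T
~Q nand ~R = T nand T = F
~(~Q nand ~R) = ~F = T
P & ~(~Q nand ~R) = F & T = F
Thus S1 is false.

S2: Parsed as ~R | ~(~P -> Q)

~R = ~F = T
~P = ~F = T
~P -> Q = T -> F = F
~(~P -> Q) = ~F = T
~R | ~(~P -> Q) = T | T = T
Thus S2 is true.

S3: In symbols: ((~R -> (Q <-> P)) nor (~R <-> P)) xor ~Q

~R = ~F = T
Q <-> P = F <-> F = T
~R -> (Q <-> P) = T -> T = T
~R = ~F = T
~R <-> P = T <-> F = F
(~R -> (Q <-> P)) nor (~R <-> P) = T nor F = F
~Q = ~F = T
((~R -> (Q <-> P)) nor (~R <-> P)) xor ~Q = F xor T = T
So S3 is true.

True statements: 2.

2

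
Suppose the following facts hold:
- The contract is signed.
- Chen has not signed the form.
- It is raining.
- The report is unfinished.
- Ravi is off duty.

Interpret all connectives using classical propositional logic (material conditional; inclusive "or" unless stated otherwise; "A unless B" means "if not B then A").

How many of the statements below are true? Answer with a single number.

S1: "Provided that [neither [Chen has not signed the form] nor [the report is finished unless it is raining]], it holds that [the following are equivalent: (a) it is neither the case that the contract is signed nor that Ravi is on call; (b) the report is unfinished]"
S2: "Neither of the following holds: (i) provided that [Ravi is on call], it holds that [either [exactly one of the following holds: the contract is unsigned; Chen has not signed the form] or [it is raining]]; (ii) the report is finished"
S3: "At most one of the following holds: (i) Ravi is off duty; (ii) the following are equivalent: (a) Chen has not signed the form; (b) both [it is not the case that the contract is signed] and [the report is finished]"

Let Q = "Chen has signed the form" (F), S = "the report is finished" (F), R = "it is raining" (T), P = "the contract is signed" (T), U = "Ravi is on call" (F).

S1: Parsed as (¬Q ↓ (S ∨ R)) → ((P ↓ U) ↔ ¬S)

¬Q = ¬F = T
S ∨ R = F ∨ T = T
¬Q ↓ (S ∨ R) = T ↓ T = F
P ↓ U = T ↓ F = F
¬S = ¬F = T
(P ↓ U) ↔ ¬S = F ↔ T = F
(¬Q ↓ (S ∨ R)) → ((P ↓ U) ↔ ¬S) = F → F = T
Thus S1 is true.

S2: This is (U → ((¬P ⊕ ¬Q) ∨ R)) ↓ S.

¬P = ¬T = F
¬Q = ¬F = T
¬P ⊕ ¬Q = F ⊕ T = T
(¬P ⊕ ¬Q) ∨ R = T ∨ T = T
U → ((¬P ⊕ ¬Q) ∨ R) = F → T = T
(U → ((¬P ⊕ ¬Q) ∨ R)) ↓ S = T ↓ F = F
Thus S2 is false.

S3: Parsed as ¬U ↑ (¬Q ↔ (¬P ∧ S))

¬U = ¬F = T
¬Q = ¬F = T
¬P = ¬T = F
¬P ∧ S = F ∧ F = F
¬Q ↔ (¬P ∧ S) = T ↔ F = F
¬U ↑ (¬Q ↔ (¬P ∧ S)) = T ↑ F = T
So S3 is true.

True statements: 2.

2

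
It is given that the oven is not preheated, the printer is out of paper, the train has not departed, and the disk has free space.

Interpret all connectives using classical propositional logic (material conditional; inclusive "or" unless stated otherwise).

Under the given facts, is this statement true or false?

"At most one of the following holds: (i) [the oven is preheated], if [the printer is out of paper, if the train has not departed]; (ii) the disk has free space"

The statement is true.

Let R = "the train has departed" (F), Q = "the printer has paper" (F), P = "the oven is preheated" (F), S = "the disk is full" (F).
Formalization: ((¬R → ¬Q) → P) ↑ ¬S

¬R = ¬F = T
¬Q = ¬F = T
¬R → ¬Q = T → T = T
(¬R → ¬Q) → P = T → F = F
¬S = ¬F = T
((¬R → ¬Q) → P) ↑ ¬S = F ↑ T = T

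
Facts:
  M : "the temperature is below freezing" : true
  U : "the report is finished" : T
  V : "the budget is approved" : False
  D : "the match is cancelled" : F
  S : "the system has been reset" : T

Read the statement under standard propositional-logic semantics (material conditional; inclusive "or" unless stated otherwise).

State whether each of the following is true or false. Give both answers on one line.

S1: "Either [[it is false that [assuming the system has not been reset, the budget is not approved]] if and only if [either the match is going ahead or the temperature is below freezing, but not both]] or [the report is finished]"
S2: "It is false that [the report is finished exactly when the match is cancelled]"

S1 true / S2 true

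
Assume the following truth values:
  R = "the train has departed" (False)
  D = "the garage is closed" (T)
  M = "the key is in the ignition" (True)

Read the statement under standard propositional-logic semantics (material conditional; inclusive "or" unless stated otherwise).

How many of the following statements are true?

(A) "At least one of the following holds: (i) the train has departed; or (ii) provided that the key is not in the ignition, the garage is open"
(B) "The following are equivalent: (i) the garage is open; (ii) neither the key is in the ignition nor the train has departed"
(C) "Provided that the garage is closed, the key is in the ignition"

3

(A): Parsed as R | (~M -> ~D)

~M = ~T = F
~D = ~T = F
~M -> ~D = F -> F = T
R | (~M -> ~D) = F | T = T
Thus (A) is true.

(B): Parsed as ~D <-> (M nor R)

~D = ~T = F
M nor R = T nor F = F
~D <-> (M nor R) = F <-> F = T
So (B) is true.

(C): In symbols: D -> M

D -> M = T -> T = T
So (C) is true.

Count: 3.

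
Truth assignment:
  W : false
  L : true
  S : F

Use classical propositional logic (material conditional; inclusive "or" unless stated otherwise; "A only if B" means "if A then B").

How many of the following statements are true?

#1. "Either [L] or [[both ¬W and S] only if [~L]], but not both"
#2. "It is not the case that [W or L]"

0

#1: Formalization: L xor ((not W and S) -> not L)

not W = not False = True
not W and S = True and False = False
not L = not True = False
(not W and S) -> not L = False -> False = True
L xor ((not W and S) -> not L) = True xor True = False
So #1 is false.

#2: This is not (W or L).

W or L = False or True = True
not (W or L) = not True = False
Thus #2 is false.

0 of the 2 statements are true (none).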